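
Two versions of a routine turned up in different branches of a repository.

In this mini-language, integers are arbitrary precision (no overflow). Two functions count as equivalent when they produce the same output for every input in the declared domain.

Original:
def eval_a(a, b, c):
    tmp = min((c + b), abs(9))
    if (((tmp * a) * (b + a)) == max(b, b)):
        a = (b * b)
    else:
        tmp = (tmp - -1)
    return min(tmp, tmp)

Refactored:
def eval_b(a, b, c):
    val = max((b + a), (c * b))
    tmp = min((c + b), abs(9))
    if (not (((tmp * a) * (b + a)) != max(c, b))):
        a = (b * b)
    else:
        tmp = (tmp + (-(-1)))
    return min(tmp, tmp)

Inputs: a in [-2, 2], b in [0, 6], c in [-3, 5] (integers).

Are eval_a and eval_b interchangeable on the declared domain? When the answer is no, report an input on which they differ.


These are not equivalent — on a=-1, b=0, c=1 the outputs split (2 vs 1).
eval_a: tmp = 1; (((tmp * a) * (b + a)) == max(b, b)) -> false; tmp = 2; return 2
eval_b: val = 0; tmp = 1; (not (((tmp * a) * (b + a)) != max(c, b))) -> true; a = 0; return 1
verdict: not equivalent; witness: a=-1, b=0, c=1


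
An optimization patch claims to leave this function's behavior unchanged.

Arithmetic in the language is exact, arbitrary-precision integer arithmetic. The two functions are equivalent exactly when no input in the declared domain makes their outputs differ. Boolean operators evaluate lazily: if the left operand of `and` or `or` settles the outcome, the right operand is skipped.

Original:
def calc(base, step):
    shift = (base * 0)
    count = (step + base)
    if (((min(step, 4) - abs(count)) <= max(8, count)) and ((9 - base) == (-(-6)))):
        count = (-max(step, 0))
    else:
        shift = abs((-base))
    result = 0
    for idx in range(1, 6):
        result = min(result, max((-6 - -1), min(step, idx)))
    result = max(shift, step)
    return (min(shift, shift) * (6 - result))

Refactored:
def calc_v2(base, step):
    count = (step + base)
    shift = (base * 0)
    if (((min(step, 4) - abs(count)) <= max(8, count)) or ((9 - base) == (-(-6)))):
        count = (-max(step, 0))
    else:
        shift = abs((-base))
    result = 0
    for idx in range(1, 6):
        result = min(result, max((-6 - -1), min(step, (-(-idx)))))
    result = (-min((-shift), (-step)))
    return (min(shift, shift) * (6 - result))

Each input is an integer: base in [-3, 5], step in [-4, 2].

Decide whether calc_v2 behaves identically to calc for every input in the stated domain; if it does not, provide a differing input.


Not equivalent: base=-3, step=-4 separates them (9 vs 0).
calc: shift = 0; count = -7; (((min(step, 4) - abs(count)) <= max(8, count)) and ((9 - base) == (-(-6)))) -> false; shift = 3; result = 0; [idx=1]; result = -4; [idx=2]; result = -4; [idx=3]; result = -4; [idx=4]; result = -4; [idx=5]; result = -4; result = 3; return 9
calc_v2: count = -7; shift = 0; (((min(step, 4) - abs(count)) <= max(8, count)) or ((9 - base) == (-(-6)))) -> true; count = 0; result = 0; [idx=1]; result = -4; [idx=2]; result = -4; [idx=3]; result = -4; [idx=4]; result = -4; [idx=5]; result = -4; result = 0; return 0
verdict: not equivalent; witness: base=-3, step=-4


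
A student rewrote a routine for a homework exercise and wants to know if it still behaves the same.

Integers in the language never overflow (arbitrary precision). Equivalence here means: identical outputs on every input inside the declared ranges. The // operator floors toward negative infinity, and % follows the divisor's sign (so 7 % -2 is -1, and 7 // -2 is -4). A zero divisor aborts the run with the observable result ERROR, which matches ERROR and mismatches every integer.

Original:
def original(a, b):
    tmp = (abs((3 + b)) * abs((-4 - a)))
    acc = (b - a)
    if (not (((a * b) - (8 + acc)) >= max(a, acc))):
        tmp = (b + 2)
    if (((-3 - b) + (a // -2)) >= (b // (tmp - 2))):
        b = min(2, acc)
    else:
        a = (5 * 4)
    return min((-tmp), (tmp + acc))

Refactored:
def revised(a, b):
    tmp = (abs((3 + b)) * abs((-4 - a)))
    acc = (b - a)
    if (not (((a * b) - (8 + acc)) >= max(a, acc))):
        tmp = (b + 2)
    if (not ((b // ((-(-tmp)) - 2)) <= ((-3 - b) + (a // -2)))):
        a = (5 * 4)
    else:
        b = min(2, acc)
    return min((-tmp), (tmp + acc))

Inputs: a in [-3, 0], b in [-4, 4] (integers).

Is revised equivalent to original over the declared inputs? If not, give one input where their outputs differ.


Side by side, the visible changes include: boolean connective usage differs, comparison usage differs.
Tracing a=-1, b=1: original: tmp := 12 | acc := 2 | (not (((a * b) - (8 + acc)) >= max(a, acc))): true | tmp := 3 | (((-3 - b) + (a // -2)) >= (b // (tmp - 2))): false | a := 20 | result -3 | revised: tmp := 12 | acc := 2 | (not (((a * b) - (8 + acc)) >= max(a, acc))): true | tmp := 3 | (not ((b // ((-(-tmp)) - 2)) <= ((-3 - b) + (a // -2)))): true | a := 20 | result -3 — matching result -3.
Every one of the 36 inputs gives matching results.
verdict: equivalent


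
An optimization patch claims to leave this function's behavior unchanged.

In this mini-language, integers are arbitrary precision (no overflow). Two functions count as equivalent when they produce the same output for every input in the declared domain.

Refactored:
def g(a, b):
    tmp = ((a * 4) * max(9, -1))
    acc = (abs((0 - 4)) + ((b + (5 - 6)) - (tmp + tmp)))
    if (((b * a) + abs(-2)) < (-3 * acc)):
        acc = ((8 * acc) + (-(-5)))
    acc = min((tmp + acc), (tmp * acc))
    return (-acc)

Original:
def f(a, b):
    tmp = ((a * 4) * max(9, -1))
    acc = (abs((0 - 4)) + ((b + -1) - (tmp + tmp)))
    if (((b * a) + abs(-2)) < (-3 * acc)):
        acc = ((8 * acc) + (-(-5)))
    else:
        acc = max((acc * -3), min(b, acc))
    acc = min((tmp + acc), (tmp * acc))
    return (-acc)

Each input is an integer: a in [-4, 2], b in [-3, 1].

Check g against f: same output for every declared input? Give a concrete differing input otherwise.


Take a=-4, b=-3.
f: tmp = -144; acc = 288; (((b * a) + abs(-2)) < (-3 * acc)) -> false; acc = -3; acc = -147; return 147
g: tmp = -144; acc = 288; (((b * a) + abs(-2)) < (-3 * acc)) -> false; acc = -41472; return 41472
147 vs 41472 — the two versions disagree here.
verdict: not equivalent; witness: a=-4, b=-3


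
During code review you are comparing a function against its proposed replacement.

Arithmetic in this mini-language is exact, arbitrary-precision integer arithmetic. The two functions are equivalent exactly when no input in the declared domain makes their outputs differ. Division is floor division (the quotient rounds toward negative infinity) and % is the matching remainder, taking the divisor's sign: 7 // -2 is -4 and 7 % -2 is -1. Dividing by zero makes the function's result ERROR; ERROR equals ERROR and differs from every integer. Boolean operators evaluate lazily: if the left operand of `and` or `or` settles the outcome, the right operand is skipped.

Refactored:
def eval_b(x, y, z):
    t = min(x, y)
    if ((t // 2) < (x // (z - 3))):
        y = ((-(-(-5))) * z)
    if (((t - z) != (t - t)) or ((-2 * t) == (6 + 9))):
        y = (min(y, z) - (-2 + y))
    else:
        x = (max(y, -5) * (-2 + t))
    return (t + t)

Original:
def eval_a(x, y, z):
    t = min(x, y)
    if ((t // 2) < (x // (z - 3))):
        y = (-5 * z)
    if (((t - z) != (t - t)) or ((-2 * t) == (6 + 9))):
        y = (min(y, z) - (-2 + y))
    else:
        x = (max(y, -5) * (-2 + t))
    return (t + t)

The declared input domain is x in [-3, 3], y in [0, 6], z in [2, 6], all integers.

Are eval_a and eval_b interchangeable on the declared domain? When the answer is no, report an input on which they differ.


Equivalent — the differences include same computation, different form, yet no declared input distinguishes the two.
As a probe, take x=-1, y=2, z=3: eval_a runs t=-1, then a zero divisor aborts: ERROR; eval_b runs t=-1, then a zero divisor aborts: ERROR; both end at ERROR.
Sweeping the whole domain (245 inputs) finds no disagreement.
verdict: equivalent


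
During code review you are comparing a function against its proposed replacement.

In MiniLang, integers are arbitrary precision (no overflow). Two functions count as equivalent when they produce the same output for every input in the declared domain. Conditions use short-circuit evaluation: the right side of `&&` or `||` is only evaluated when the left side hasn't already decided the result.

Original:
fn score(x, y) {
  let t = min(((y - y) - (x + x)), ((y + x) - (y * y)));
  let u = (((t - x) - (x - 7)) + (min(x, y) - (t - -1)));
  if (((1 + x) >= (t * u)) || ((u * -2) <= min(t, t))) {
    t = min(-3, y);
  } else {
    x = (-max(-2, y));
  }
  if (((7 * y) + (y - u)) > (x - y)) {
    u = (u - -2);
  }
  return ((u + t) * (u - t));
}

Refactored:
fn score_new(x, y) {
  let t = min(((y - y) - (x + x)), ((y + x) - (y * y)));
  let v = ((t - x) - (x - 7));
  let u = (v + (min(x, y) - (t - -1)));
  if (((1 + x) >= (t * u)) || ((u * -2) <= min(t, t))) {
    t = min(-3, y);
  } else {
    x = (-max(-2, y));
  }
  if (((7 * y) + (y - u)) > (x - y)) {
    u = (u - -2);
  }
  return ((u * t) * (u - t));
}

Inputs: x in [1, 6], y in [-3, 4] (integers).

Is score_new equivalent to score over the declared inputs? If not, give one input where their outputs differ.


Run the pair on x=1, y=-3.
score: t becomes -11; next u becomes 1; next (((1 + x) >= (t * u)) || ((u * -2) <= min(t, t))) evaluates to true; next t becomes -3; next (((7 * y) + (y - u)) > (x - y)) evaluates to false; next final value -8
score_new: t becomes -11; next v becomes -6; next u becomes 1; next (((1 + x) >= (t * u)) || ((u * -2) <= min(t, t))) evaluates to true; next t becomes -3; next (((7 * y) + (y - u)) > (x - y)) evaluates to false; next final value -12
-8 against -12: the behavior changed.
verdict: not equivalent; witness: x=1, y=-3


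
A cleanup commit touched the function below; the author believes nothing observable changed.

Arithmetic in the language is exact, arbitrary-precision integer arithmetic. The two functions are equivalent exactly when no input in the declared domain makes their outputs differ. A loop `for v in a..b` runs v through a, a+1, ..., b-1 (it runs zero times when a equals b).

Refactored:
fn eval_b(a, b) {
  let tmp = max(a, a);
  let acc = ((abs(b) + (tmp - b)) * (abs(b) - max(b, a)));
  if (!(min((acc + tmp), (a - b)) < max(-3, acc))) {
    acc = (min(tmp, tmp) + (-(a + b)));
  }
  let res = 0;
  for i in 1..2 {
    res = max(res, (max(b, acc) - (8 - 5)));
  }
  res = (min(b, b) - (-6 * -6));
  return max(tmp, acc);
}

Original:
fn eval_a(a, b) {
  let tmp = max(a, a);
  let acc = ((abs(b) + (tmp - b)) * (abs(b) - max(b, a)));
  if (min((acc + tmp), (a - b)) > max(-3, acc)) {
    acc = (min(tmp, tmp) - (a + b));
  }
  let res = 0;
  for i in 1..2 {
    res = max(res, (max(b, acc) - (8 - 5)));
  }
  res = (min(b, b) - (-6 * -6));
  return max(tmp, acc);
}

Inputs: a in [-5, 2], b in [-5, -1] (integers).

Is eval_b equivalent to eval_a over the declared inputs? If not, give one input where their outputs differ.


There is a behavioral-looking edit here, yet the outcome never shifts on this domain.
Spot check at a=-3, b=-5 — eval_a: tmp=-3, then acc=56, then (min((acc + tmp), (a - b)) > max(-3, acc)) is false, then res=0, then (i=1), then res=53, then res=-41, then returns 56. eval_b: tmp=-3, then acc=56, then (!(min((acc + tmp), (a - b)) < max(-3, acc))) is false, then res=0, then (i=1), then res=53, then res=-41, then returns 56. Both give 56.
Every one of the 40 inputs gives matching results.
verdict: equivalent


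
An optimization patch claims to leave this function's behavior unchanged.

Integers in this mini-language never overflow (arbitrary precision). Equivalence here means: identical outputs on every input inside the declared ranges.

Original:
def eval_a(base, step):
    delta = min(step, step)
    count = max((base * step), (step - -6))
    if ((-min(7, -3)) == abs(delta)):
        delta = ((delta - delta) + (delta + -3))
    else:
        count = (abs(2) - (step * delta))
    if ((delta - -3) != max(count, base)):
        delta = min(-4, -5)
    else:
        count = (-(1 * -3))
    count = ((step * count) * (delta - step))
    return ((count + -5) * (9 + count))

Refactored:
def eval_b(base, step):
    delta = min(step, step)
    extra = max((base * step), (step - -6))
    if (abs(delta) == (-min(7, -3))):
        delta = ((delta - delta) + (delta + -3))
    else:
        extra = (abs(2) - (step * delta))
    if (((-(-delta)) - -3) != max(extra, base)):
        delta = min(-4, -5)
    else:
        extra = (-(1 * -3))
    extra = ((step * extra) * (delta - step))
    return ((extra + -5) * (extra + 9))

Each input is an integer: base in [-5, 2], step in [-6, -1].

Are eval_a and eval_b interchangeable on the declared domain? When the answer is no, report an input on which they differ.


Reading the diff, among the changes: local variable names differ.
Tracing base=-2, step=-6: eval_a: delta := -6 | count := 12 | ((-min(7, -3)) == abs(delta)): false | count := -34 | ((delta - -3) != max(count, base)): true | delta := -5 | count := 204 | result 42387 | eval_b: delta := -6 | extra := 12 | (abs(delta) == (-min(7, -3))): false | extra := -34 | (((-(-delta)) - -3) != max(extra, base)): true | delta := -5 | extra := 204 | result 42387 — matching result 42387.
Across all 48 domain points the two functions coincide.
verdict: equivalent


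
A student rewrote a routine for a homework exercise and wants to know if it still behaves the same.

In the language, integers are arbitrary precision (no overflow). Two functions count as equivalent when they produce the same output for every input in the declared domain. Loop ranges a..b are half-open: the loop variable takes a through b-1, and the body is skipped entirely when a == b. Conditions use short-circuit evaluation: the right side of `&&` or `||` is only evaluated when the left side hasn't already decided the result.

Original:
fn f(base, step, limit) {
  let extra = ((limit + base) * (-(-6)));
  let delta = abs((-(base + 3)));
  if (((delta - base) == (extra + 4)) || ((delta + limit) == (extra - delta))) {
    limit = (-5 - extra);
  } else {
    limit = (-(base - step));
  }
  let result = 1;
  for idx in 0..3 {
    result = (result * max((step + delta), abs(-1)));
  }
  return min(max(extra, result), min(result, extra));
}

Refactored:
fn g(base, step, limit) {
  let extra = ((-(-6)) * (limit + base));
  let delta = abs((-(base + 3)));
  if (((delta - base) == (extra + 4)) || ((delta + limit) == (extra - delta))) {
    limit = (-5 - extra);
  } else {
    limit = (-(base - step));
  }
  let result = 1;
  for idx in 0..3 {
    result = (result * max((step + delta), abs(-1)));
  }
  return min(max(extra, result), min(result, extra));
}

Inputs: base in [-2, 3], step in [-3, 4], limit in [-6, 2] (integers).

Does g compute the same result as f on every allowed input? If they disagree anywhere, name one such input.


The two versions differ — the changes include same computation, different form.
One worked example (base=0, step=-2, limit=-4) — f: extra=-24, then delta=3, then (((delta - base) == (extra + 4)) || ((delta + limit) == (extra - delta))) is false, then limit=-2, then result=1, then (idx=0), then result=1, then (idx=1), then result=1, then (idx=2), then result=1, then returns -24; g: extra=-24, then delta=3, then (((delta - base) == (extra + 4)) || ((delta + limit) == (extra - delta))) is false, then limit=-2, then result=1, then (idx=0), then result=1, then (idx=1), then result=1, then (idx=2), then result=1, then returns -24; agreement on -24.
Checked all 432 inputs in the declared domain: the outputs agree on every one.
verdict: equivalent


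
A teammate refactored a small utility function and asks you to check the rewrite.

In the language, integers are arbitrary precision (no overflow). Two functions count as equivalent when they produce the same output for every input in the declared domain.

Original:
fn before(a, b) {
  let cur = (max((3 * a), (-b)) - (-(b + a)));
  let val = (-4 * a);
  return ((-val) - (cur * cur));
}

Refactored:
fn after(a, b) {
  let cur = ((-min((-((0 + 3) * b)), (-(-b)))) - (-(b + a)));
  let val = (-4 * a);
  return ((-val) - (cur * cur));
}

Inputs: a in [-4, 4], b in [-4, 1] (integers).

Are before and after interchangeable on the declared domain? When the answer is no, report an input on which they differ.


Evaluate both at a=-4, b=1.
before: cur becomes -4; next val becomes 16; next final value -32
after: cur becomes 0; next val becomes 16; next final value -16
-32 against -16: the behavior changed.
verdict: not equivalent; witness: a=-4, b=1


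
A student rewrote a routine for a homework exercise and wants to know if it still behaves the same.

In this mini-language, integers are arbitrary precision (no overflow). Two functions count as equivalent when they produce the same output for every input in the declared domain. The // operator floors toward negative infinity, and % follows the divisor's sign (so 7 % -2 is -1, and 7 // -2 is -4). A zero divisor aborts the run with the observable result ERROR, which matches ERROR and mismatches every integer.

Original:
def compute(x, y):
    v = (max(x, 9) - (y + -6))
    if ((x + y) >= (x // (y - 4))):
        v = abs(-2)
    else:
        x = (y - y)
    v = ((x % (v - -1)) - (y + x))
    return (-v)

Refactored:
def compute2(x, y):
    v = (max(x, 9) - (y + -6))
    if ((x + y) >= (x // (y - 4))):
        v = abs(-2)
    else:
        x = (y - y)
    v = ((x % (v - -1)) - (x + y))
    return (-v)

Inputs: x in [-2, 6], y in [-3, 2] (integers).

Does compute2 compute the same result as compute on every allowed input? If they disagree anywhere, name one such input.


Reading the diff, among the changes: same computation, different form.
Spot check at x=4, y=-3 — compute: v=18, then ((x + y) >= (x // (y - 4))) is true, then v=2, then v=0, then returns 0. compute2: v=18, then ((x + y) >= (x // (y - 4))) is true, then v=2, then v=0, then returns 0. Both give 0.
Checked all 54 inputs in the declared domain: the outputs agree on every one.
verdict: equivalent


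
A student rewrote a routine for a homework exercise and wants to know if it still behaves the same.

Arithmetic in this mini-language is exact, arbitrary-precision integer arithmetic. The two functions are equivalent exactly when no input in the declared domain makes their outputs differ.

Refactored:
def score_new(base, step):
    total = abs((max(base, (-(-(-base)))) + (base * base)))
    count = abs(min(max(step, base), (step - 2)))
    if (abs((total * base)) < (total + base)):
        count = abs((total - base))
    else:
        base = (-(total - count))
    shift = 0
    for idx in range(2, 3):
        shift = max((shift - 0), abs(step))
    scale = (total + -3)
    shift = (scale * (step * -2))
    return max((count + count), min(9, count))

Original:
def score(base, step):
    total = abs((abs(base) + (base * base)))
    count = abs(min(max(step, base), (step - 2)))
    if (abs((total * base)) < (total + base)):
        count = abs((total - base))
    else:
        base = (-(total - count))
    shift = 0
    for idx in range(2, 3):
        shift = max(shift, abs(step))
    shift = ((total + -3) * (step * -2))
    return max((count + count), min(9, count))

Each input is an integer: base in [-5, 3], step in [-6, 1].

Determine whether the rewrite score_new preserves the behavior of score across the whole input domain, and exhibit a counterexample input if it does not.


Equivalent — the differences include local variable names differ, arithmetic usage differs, constant usage differs, min/max/abs usage differs, statement counts differ, yet no declared input distinguishes the two.
Spot check at base=-2, step=-3 — score: total := 6 | count := 5 | (abs((total * base)) < (total + base)): false | base := -1 | shift := 0 | iter idx=2: | shift := 3 | shift := 18 | result 10. score_new: total := 6 | count := 5 | (abs((total * base)) < (total + base)): false | base := -1 | shift := 0 | iter idx=2: | shift := 3 | scale := 3 | shift := 18 | result 10. Both give 10.
Sweeping the whole domain (72 inputs) finds no disagreement.
verdict: equivalent


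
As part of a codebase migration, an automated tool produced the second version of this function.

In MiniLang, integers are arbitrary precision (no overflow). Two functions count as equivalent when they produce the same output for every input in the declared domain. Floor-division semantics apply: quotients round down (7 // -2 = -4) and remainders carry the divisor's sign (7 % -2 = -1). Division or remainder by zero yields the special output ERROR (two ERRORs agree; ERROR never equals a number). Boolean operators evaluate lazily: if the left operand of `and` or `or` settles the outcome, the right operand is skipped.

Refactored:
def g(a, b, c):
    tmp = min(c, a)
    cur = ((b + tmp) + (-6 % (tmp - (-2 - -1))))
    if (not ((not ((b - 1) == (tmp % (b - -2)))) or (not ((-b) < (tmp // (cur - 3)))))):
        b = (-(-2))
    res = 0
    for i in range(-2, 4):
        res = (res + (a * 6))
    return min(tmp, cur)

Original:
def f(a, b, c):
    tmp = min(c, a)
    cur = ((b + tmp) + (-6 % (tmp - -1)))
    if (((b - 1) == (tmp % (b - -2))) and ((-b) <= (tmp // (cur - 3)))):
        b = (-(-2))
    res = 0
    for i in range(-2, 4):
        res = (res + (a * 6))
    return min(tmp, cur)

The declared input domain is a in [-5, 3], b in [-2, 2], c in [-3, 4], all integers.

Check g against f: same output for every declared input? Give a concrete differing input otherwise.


Equivalent. The one real change (`((-b) <= (tmp // (cur - 3)))` became `((-b) < (tmp // (cur - 3)))`) has no effect anywhere in the declared ranges.
Checked all 360 inputs in the declared domain: the outputs agree on every one.
One worked example (a=0, b=2, c=4) — f: tmp=0, then cur=2, then (((b - 1) == (tmp % (b - -2))) and ((-b) <= (tmp // (cur - 3)))) is false, then res=0, then (i=-2), then res=0, then (i=-1), then res=0, then (i=0), then res=0, then (i=1), then res=0, then (i=2), then res=0, then (i=3), then res=0, then returns 0; g: tmp=0, then cur=2, then (not ((not ((b - 1) == (tmp % (b - -2)))) or (not ((-b) < (tmp // (cur - 3)))))) is false, then res=0, then (i=-2), then res=0, then (i=-1), then res=0, then (i=0), then res=0, then (i=1), then res=0, then (i=2), then res=0, then (i=3), then res=0, then returns 0; agreement on 0.
verdict: equivalent


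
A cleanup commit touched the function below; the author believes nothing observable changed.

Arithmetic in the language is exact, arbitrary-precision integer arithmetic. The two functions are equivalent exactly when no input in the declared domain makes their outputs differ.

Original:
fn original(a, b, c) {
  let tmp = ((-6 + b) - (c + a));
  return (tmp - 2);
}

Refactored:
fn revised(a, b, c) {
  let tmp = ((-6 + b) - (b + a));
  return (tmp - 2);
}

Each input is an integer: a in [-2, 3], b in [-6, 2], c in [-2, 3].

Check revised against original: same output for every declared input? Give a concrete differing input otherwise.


Run the pair on a=-2, b=-6, c=-2.
original: tmp=-8, then returns -10
revised: tmp=-4, then returns -6
-10 vs -6 — the two versions disagree here.
verdict: not equivalent; witness: a=-2, b=-6, c=-2


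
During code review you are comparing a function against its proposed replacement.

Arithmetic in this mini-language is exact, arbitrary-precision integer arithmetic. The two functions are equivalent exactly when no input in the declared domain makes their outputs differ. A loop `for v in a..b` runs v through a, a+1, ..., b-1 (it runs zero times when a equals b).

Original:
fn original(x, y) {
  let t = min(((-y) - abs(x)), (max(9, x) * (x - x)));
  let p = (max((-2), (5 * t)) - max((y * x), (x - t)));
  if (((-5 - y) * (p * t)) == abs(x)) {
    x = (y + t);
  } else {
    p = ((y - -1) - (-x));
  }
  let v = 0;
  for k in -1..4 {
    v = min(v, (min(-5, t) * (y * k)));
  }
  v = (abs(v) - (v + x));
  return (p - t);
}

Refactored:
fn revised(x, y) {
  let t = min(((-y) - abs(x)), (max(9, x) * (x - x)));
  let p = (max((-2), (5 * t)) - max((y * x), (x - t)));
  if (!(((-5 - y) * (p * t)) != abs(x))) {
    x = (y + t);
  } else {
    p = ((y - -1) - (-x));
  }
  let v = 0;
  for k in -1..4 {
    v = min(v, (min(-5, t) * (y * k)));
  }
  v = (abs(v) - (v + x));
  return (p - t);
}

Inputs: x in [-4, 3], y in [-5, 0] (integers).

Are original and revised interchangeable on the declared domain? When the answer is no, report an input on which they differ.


Behavior is preserved: although comparison usage differs; and boolean connective usage differs, the outputs never diverge.
Spot check at x=1, y=-3 — original: t=0, then p=-1, then (((-5 - y) * (p * t)) == abs(x)) is false, then p=-1, then v=0, then (k=-1), then v=-15, then (k=0), then v=-15, then (k=1), then v=-15, then (k=2), then v=-15, then (k=3), then v=-15, then v=29, then returns -1. revised: t=0, then p=-1, then (!(((-5 - y) * (p * t)) != abs(x))) is false, then p=-1, then v=0, then (k=-1), then v=-15, then (k=0), then v=-15, then (k=1), then v=-15, then (k=2), then v=-15, then (k=3), then v=-15, then v=29, then returns -1. Both give -1.
An exhaustive pass over the 48 declared inputs shows identical outputs.
verdict: equivalent


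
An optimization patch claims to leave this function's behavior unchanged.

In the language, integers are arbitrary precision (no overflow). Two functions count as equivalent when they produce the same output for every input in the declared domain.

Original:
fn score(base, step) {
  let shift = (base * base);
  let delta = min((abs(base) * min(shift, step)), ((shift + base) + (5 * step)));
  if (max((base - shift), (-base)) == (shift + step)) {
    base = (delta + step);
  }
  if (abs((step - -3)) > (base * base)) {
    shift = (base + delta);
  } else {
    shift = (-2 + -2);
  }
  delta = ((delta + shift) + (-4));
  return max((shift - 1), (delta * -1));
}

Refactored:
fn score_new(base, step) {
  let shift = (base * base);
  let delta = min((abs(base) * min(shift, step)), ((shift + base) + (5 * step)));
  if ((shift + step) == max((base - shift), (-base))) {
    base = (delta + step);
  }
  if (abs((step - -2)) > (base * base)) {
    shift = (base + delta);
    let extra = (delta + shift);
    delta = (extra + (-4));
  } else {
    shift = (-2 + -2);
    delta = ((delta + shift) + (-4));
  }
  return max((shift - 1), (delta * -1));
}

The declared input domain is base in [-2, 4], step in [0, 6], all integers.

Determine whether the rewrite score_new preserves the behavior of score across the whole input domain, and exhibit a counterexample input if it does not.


Evaluate both at base=-2, step=2.
score: shift becomes 4; next delta becomes 4; next (max((base - shift), (-base)) == (shift + step)) evaluates to false; next (abs((step - -3)) > (base * base)) evaluates to true; next shift becomes 2; next delta becomes 2; next final value 1
score_new: shift becomes 4; next delta becomes 4; next ((shift + step) == max((base - shift), (-base))) evaluates to false; next (abs((step - -2)) > (base * base)) evaluates to false; next shift becomes -4; next delta becomes -4; next final value 4
1 against 4: the behavior changed.
verdict: not equivalent; witness: base=-2, step=2


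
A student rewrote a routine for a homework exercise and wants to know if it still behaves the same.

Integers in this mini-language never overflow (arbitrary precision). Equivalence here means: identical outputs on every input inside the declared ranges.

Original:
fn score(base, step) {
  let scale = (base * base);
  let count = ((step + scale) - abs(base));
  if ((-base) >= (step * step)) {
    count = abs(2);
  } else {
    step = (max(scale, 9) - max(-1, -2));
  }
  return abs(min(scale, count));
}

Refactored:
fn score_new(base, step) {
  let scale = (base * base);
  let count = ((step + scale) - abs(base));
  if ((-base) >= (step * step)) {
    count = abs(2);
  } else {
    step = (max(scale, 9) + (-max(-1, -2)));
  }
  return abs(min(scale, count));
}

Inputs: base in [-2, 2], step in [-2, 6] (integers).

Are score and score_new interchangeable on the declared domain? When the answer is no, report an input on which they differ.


The two are interchangeable: arithmetic usage differs, and every declared input agrees.
As a probe, take base=1, step=1: score runs scale = 1; count = 1; ((-base) >= (step * step)) -> false; step = 10; return 1; score_new runs scale = 1; count = 1; ((-base) >= (step * step)) -> false; step = 10; return 1; both end at 1.
Across all 45 domain points the two functions coincide.
verdict: equivalent


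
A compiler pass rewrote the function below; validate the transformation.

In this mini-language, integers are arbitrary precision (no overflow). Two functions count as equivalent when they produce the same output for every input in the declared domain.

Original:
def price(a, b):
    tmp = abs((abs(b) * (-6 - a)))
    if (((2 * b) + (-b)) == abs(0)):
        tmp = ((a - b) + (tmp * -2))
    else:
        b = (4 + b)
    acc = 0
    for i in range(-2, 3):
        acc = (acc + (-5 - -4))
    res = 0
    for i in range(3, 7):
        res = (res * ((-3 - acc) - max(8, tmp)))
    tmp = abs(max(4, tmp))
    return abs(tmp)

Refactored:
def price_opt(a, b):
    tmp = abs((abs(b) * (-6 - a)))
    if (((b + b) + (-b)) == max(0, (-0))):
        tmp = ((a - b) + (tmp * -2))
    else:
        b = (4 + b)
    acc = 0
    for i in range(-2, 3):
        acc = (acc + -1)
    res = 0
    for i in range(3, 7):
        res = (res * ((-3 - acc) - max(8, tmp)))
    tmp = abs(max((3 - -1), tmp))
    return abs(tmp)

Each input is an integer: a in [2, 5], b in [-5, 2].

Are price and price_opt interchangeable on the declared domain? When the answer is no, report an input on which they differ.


This is a faithful refactor — constant usage differs; also arithmetic usage differs; also min/max/abs usage differs, but the computed results match everywhere.
Tracing a=5, b=1: price: tmp = 11; (((2 * b) + (-b)) == abs(0)) -> false; b = 5; acc = 0; [i=-2]; acc = -1; [i=-1]; acc = -2; [i=0]; acc = -3; [i=1]; acc = -4; [i=2]; acc = -5; res = 0; [i=3]; res = 0; [i=4]; res = 0; [i=5]; res = 0; [i=6]; res = 0; tmp = 11; return 11 | price_opt: tmp = 11; (((b + b) + (-b)) == max(0, (-0))) -> false; b = 5; acc = 0; [i=-2]; acc = -1; [i=-1]; acc = -2; [i=0]; acc = -3; [i=1]; acc = -4; [i=2]; acc = -5; res = 0; [i=3]; res = 0; [i=4]; res = 0; [i=5]; res = 0; [i=6]; res = 0; tmp = 11; return 11 — matching result 11.
Checked all 32 inputs in the declared domain: the outputs agree on every one.
verdict: equivalent


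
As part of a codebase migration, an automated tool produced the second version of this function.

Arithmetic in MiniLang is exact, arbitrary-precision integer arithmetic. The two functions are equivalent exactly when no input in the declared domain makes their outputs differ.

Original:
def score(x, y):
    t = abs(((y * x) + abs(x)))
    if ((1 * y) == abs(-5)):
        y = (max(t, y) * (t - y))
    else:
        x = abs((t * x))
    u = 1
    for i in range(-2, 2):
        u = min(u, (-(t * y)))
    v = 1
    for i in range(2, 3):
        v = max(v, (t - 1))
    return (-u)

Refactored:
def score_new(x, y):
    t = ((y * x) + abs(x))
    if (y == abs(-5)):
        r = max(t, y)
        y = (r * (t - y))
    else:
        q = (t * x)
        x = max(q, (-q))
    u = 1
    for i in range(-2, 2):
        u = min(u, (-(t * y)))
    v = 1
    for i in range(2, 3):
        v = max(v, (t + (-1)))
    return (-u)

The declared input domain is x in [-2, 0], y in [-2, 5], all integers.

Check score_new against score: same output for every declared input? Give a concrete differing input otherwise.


Consider the input x=-2, y=2.
score: t becomes 2; next ((1 * y) == abs(-5)) evaluates to false; next x becomes 4; next u becomes 1; next at i=-2:; next u becomes -4; next at i=-1:; next u becomes -4; next at i=0:; next u becomes -4; next at i=1:; next u becomes -4; next v becomes 1; next at i=2:; next v becomes 1; next final value 4
score_new: t becomes -2; next (y == abs(-5)) evaluates to false; next q becomes 4; next x becomes 4; next u becomes 1; next at i=-2:; next u becomes 1; next at i=-1:; next u becomes 1; next at i=0:; next u becomes 1; next at i=1:; next u becomes 1; next v becomes 1; next at i=2:; next v becomes 1; next final value -1
4 != -1, so the rewrite changes behavior.
verdict: not equivalent; witness: x=-2, y=2


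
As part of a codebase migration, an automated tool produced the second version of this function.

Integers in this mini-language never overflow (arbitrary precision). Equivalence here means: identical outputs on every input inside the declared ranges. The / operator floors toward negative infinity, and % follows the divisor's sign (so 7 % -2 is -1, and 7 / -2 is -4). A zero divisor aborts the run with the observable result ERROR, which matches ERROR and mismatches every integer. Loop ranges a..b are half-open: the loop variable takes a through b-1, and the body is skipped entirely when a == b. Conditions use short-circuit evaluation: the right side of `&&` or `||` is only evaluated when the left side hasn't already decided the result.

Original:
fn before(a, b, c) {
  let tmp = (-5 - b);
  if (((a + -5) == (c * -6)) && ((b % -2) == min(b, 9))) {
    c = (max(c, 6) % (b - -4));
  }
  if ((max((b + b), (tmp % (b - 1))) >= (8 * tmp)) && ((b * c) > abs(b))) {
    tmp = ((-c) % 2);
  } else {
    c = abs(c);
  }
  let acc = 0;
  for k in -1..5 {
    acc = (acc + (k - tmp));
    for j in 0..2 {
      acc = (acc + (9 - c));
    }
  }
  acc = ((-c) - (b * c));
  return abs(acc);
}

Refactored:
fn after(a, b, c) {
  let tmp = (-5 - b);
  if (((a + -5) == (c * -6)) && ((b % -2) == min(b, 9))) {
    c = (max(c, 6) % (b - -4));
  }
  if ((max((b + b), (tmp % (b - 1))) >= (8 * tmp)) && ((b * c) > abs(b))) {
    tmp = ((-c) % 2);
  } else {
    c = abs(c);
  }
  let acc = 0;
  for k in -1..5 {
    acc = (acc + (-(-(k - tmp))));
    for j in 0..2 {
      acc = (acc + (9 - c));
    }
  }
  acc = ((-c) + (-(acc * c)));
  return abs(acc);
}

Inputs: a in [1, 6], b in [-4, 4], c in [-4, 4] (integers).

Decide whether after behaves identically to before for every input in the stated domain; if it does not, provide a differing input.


a=1, b=-4, c=-4 yields 12 from before but 664 from after.
verdict: not equivalent; witness: a=1, b=-4, c=-4


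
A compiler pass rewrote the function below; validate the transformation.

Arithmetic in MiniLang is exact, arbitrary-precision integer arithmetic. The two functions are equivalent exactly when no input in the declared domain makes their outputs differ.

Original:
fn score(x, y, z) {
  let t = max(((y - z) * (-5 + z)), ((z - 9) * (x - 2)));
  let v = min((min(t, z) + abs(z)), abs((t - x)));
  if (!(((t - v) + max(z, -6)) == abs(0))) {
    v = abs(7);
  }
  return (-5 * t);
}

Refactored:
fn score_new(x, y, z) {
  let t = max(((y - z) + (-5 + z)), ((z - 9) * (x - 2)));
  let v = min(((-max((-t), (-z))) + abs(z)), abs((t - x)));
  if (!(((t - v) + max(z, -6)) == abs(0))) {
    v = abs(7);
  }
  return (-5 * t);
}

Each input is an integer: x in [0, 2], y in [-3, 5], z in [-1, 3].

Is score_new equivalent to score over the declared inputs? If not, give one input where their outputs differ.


The rewrite breaks on x=0, y=-3, z=2, where the results are -75 and -70.
score: t=15, then v=4, then (!(((t - v) + max(z, -6)) == abs(0))) is true, then v=7, then returns -75
score_new: t=14, then v=4, then (!(((t - v) + max(z, -6)) == abs(0))) is true, then v=7, then returns -70
verdict: not equivalent; witness: x=0, y=-3, z=2


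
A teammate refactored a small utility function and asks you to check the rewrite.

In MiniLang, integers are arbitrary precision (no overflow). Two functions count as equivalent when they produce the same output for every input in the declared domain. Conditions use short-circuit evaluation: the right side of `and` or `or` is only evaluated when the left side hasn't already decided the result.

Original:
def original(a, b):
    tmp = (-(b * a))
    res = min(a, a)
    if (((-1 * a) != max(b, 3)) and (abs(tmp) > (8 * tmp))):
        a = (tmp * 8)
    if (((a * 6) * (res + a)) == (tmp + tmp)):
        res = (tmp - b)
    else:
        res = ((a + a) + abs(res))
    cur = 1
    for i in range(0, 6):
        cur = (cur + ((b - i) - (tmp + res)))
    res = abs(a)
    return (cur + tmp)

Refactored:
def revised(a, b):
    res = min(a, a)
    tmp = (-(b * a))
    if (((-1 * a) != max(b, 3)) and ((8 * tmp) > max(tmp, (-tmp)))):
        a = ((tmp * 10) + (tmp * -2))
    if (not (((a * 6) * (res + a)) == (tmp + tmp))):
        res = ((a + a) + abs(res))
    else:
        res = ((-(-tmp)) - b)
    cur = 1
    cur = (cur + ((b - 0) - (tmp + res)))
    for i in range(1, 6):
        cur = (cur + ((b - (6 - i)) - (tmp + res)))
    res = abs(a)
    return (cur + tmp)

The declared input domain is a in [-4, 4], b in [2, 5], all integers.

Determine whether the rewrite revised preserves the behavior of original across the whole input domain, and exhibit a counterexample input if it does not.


Consider the input a=-4, b=2.
original: tmp := 8 | res := -4 | (((-1 * a) != max(b, 3)) and (abs(tmp) > (8 * tmp))): false | (((a * 6) * (res + a)) == (tmp + tmp)): false | res := -4 | cur := 1 | iter i=0: | cur := -1 | iter i=1: | cur := -4 | iter i=2: | cur := -8 | iter i=3: | cur := -13 | iter i=4: | cur := -19 | iter i=5: | cur := -26 | res := 4 | result -18
revised: res := -4 | tmp := 8 | (((-1 * a) != max(b, 3)) and ((8 * tmp) > max(tmp, (-tmp)))): true | a := 64 | (not (((a * 6) * (res + a)) == (tmp + tmp))): true | res := 132 | cur := 1 | cur := -137 | iter i=1: | cur := -280 | iter i=2: | cur := -422 | iter i=3: | cur := -563 | iter i=4: | cur := -703 | iter i=5: | cur := -842 | res := 64 | result -834
-18 != -834, so the rewrite changes behavior.
verdict: not equivalent; witness: a=-4, b=2


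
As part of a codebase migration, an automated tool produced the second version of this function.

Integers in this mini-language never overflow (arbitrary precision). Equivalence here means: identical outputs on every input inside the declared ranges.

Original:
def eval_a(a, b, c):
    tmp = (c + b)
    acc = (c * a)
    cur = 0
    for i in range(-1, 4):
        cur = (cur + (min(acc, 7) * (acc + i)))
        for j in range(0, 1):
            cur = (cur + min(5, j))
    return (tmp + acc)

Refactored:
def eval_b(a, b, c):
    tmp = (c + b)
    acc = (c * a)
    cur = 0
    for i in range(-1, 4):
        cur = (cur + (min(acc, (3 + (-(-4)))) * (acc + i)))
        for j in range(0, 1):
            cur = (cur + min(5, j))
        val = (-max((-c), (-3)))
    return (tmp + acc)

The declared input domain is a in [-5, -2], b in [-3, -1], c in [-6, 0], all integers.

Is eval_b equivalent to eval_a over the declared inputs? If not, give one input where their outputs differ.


Changes here: arithmetic usage differs, plus constant usage differs, plus min/max/abs usage differs, plus statement counts differ, plus local variable names differ; the full 84-point sweep finds no disagreement.
verdict: equivalent


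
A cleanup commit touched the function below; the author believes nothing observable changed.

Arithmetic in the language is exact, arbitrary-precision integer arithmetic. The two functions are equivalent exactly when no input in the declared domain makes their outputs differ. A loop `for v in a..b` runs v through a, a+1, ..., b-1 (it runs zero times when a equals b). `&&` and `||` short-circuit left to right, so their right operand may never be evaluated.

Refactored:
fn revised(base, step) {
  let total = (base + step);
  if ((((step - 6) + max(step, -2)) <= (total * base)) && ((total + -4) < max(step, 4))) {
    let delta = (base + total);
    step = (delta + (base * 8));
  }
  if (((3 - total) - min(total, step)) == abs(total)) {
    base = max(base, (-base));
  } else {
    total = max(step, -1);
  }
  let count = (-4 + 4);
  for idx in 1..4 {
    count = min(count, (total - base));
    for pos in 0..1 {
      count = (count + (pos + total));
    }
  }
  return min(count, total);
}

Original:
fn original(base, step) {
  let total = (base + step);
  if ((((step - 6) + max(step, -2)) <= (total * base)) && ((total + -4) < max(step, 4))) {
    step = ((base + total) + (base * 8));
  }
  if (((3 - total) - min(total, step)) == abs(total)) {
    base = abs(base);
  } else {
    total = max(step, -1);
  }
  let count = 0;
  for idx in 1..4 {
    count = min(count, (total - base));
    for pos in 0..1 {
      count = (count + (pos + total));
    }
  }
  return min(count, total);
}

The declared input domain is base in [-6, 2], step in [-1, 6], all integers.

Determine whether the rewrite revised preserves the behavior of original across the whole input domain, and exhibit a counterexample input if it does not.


Differences: arithmetic usage differs; also min/max/abs usage differs; also constant usage differs; also statement counts differ; also local variable names differ — yet all 72 inputs agree.
verdict: equivalent
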